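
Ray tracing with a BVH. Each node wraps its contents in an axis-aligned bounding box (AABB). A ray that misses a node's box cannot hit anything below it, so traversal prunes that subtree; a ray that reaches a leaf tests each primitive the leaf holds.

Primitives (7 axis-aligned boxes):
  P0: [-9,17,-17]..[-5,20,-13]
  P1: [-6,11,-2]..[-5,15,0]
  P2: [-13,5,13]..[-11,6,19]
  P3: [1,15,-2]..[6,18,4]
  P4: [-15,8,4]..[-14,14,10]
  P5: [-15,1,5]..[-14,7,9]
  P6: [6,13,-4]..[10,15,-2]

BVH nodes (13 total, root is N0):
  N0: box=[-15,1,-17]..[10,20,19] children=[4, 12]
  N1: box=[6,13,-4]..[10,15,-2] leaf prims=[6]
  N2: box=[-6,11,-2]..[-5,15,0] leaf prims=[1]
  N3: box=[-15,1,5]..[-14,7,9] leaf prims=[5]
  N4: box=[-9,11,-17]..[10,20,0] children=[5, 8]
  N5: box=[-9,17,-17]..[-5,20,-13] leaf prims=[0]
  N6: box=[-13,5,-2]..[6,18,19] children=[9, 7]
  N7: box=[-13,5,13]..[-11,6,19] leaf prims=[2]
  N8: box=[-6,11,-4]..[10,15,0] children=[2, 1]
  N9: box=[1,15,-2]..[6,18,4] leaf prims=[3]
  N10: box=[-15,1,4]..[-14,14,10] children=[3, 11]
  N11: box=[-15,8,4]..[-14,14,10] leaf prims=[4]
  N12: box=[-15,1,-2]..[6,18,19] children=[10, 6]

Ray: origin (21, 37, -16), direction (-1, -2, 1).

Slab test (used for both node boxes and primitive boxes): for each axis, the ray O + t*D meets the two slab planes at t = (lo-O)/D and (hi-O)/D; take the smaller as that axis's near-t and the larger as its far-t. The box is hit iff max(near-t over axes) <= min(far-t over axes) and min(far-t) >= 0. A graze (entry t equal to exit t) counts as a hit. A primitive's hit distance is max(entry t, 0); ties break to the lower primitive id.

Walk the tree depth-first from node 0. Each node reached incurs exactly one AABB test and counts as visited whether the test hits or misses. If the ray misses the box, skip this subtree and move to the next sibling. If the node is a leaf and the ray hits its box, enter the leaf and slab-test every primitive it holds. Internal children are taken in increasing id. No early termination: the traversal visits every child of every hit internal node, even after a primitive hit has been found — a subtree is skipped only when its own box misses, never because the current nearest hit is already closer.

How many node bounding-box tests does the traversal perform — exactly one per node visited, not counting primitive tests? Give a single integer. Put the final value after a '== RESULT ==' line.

Trace the traversal:
N0 x:[11,36] y:[17/2,18] z:[-1,35] -> hit [11,18], descend [4, 12]
  N4 x:[11,30] y:[17/2,13] z:[-1,16] -> hit [11,13], descend [5, 8]
    N5 x:[26,30] y:[17/2,10] z:[-1,3] -> miss, prune
    N8 x:[11,27] y:[11,13] z:[12,16] -> hit [12,13], descend [1, 2]
      N1 x:[11,15] y:[11,12] z:[12,14] -> hit [12,12] leaf, test {P6@t=12}
      N2 x:[26,27] y:[11,13] z:[14,16] -> miss, prune
  N12 x:[15,36] y:[19/2,18] z:[14,35] -> hit [15,18], descend [6, 10]
    N6 x:[15,34] y:[19/2,16] z:[14,35] -> hit [15,16], descend [7, 9]
      N7 x:[32,34] y:[31/2,16] z:[29,35] -> miss, prune
      N9 x:[15,20] y:[19/2,11] z:[14,20] -> miss, prune
    N10 x:[35,36] y:[23/2,18] z:[20,26] -> miss, prune

11 AABB tests over nodes [0, 4, 5, 8, 1, 2, 12, 6, 7, 9, 10]; 1 leaf entered; closest P6.

== RESULT ==
11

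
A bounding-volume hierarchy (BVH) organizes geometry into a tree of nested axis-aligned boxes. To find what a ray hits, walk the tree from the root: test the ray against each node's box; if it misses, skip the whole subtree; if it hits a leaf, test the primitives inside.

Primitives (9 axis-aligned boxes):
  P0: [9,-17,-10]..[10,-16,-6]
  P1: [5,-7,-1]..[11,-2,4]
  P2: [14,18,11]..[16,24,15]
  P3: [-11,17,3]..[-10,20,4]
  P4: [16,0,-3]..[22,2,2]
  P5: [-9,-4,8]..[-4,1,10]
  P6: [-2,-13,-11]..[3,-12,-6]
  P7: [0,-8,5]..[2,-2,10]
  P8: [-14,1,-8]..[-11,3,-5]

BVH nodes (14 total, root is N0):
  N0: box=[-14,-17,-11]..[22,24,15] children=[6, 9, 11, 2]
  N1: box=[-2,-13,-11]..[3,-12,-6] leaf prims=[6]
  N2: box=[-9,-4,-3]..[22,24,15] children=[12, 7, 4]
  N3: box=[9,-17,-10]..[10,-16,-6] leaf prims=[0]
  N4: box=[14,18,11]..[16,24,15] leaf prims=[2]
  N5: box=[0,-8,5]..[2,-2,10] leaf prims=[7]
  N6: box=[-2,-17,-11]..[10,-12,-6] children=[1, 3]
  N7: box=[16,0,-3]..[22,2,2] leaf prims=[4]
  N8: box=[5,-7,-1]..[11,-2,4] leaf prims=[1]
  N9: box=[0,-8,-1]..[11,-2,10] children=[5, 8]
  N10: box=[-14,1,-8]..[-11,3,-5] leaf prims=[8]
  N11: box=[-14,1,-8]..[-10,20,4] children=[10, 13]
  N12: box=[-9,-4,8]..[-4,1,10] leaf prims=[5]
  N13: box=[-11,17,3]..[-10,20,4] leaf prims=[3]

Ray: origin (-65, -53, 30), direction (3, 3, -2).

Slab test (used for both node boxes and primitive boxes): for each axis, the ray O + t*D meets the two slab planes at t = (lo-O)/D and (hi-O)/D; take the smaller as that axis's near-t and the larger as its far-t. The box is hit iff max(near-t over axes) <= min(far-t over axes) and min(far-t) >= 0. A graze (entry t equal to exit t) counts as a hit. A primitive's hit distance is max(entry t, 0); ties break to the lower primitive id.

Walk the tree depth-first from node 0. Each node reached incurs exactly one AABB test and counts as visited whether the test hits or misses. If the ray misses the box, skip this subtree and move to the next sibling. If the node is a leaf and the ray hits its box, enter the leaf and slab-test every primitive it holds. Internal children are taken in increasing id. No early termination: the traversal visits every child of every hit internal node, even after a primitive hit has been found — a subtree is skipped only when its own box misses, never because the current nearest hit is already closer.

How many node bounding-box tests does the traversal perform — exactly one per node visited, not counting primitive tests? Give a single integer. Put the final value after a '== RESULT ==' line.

Traverse from the root:
N0 x:[17,29] y:[12,77/3] z:[15/2,41/2] -> hit [17,41/2], descend [2, 6, 9, 11]
  N2 x:[56/3,29] y:[49/3,77/3] z:[15/2,33/2] -> miss, prune
  N6 x:[21,25] y:[12,41/3] z:[18,41/2] -> miss, prune
  N9 x:[65/3,76/3] y:[15,17] z:[10,31/2] -> miss, prune
  N11 x:[17,55/3] y:[18,73/3] z:[13,19] -> hit [18,55/3], descend [10, 13]
    N10 x:[17,18] y:[18,56/3] z:[35/2,19] -> hit [18,18] leaf, test {P8@t=18}
    N13 x:[18,55/3] y:[70/3,73/3] z:[13,27/2] -> miss, prune

Summary -> nodes [0, 2, 6, 9, 11, 10, 13]; box-tests=7; leaf-entries=1; first=P8

== RESULT ==
7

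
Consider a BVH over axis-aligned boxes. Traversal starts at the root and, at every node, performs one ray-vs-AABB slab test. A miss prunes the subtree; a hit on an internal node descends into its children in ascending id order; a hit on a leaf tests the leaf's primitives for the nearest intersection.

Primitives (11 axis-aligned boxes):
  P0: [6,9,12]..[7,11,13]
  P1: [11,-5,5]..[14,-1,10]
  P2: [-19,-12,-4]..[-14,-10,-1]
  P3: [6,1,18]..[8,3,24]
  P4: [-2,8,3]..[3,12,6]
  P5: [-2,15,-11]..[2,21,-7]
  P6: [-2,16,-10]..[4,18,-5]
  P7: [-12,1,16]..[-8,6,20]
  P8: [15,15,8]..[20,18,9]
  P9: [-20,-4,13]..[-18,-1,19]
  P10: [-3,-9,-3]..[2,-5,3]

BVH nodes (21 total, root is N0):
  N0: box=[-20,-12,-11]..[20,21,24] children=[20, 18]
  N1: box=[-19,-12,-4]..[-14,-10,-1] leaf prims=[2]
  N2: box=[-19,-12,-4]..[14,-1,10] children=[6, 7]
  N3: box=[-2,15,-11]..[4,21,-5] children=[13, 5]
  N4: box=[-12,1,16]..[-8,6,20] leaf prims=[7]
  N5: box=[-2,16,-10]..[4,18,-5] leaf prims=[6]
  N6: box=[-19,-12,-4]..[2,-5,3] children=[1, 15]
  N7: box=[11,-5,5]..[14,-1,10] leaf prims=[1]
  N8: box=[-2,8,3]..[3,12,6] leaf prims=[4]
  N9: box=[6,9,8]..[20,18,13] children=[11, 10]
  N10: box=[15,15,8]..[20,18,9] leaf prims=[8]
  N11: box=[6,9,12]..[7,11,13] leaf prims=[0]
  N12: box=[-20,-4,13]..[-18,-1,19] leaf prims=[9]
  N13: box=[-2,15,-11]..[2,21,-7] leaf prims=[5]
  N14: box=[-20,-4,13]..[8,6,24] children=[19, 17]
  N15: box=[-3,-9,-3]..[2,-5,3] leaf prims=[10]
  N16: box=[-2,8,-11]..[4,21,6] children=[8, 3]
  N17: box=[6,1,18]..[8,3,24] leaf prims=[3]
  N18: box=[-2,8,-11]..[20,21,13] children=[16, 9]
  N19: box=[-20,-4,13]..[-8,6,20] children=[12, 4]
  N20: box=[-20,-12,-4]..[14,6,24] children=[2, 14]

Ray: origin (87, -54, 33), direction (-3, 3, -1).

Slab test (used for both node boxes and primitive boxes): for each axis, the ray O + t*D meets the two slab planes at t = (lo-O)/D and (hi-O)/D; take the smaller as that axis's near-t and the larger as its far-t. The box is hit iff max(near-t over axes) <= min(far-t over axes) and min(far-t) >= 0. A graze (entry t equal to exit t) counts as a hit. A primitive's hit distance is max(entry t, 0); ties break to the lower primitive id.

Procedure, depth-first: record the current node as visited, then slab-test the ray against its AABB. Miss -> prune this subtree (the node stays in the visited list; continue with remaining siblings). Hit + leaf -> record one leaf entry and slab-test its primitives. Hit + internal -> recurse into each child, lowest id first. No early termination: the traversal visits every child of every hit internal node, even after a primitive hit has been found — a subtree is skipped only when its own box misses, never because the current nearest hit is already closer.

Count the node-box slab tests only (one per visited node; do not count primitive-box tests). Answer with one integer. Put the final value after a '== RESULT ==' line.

Walk:
N0 x:[67/3,107/3] y:[14,25] z:[9,44] -> hit [67/3,25], descend [18, 20]
  N18 x:[67/3,89/3] y:[62/3,25] z:[20,44] -> hit [67/3,25], descend [9, 16]
    N9 x:[67/3,27] y:[21,24] z:[20,25] -> hit [67/3,24], descend [10, 11]
      N10 x:[67/3,24] y:[23,24] z:[24,25] -> hit [24,24] leaf, test {P8@t=24}
      N11 x:[80/3,27] y:[21,65/3] z:[20,21] -> miss, prune
    N16 x:[83/3,89/3] y:[62/3,25] z:[27,44] -> miss, prune
  N20 x:[73/3,107/3] y:[14,20] z:[9,37] -> miss, prune

Summary -> nodes [0, 18, 9, 10, 11, 16, 20]; box-tests=7; leaf-entries=1; first=P8

== RESULT ==
7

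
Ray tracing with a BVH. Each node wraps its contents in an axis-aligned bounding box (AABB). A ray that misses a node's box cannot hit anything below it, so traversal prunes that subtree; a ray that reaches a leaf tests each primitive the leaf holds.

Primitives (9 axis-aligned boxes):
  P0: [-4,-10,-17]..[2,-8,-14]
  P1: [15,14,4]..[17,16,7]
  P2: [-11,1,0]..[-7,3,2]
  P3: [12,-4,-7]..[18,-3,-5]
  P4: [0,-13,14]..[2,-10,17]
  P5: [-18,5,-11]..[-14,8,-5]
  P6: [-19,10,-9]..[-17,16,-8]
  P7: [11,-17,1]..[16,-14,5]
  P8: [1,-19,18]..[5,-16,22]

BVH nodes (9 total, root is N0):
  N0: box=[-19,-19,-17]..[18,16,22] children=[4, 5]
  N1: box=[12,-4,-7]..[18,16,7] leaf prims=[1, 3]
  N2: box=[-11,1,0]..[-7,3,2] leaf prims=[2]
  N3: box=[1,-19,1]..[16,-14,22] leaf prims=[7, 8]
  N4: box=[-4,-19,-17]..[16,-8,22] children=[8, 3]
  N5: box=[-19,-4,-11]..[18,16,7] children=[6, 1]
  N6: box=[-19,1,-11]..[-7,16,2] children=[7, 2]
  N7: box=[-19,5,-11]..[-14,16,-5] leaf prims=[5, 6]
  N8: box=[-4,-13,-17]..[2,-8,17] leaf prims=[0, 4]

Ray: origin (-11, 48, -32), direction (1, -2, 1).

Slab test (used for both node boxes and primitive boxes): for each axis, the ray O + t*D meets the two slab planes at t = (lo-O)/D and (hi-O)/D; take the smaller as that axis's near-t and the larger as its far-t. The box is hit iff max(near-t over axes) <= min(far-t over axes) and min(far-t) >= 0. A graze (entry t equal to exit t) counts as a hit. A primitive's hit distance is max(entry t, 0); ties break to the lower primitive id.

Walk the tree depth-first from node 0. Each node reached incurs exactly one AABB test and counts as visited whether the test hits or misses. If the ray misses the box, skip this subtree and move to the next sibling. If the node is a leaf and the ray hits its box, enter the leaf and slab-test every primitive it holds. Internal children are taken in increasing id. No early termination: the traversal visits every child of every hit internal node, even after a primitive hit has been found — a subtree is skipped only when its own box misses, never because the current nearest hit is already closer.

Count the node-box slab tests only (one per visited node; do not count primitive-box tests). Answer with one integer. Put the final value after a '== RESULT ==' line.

Walk:
N0 x:[-8,29] y:[16,67/2] z:[15,54] -> hit [16,29], descend [4, 5]
  N4 x:[7,27] y:[28,67/2] z:[15,54] -> miss, prune
  N5 x:[-8,29] y:[16,26] z:[21,39] -> hit [21,26], descend [1, 6]
    N1 x:[23,29] y:[16,26] z:[25,39] -> hit [25,26] leaf, test {P1(miss), P3@t=51/2}
    N6 x:[-8,4] y:[16,47/2] z:[21,34] -> miss, prune

order=[0, 4, 5, 1, 6]  |boxes|=5  |leaves|=1  hit=P3

== RESULT ==
5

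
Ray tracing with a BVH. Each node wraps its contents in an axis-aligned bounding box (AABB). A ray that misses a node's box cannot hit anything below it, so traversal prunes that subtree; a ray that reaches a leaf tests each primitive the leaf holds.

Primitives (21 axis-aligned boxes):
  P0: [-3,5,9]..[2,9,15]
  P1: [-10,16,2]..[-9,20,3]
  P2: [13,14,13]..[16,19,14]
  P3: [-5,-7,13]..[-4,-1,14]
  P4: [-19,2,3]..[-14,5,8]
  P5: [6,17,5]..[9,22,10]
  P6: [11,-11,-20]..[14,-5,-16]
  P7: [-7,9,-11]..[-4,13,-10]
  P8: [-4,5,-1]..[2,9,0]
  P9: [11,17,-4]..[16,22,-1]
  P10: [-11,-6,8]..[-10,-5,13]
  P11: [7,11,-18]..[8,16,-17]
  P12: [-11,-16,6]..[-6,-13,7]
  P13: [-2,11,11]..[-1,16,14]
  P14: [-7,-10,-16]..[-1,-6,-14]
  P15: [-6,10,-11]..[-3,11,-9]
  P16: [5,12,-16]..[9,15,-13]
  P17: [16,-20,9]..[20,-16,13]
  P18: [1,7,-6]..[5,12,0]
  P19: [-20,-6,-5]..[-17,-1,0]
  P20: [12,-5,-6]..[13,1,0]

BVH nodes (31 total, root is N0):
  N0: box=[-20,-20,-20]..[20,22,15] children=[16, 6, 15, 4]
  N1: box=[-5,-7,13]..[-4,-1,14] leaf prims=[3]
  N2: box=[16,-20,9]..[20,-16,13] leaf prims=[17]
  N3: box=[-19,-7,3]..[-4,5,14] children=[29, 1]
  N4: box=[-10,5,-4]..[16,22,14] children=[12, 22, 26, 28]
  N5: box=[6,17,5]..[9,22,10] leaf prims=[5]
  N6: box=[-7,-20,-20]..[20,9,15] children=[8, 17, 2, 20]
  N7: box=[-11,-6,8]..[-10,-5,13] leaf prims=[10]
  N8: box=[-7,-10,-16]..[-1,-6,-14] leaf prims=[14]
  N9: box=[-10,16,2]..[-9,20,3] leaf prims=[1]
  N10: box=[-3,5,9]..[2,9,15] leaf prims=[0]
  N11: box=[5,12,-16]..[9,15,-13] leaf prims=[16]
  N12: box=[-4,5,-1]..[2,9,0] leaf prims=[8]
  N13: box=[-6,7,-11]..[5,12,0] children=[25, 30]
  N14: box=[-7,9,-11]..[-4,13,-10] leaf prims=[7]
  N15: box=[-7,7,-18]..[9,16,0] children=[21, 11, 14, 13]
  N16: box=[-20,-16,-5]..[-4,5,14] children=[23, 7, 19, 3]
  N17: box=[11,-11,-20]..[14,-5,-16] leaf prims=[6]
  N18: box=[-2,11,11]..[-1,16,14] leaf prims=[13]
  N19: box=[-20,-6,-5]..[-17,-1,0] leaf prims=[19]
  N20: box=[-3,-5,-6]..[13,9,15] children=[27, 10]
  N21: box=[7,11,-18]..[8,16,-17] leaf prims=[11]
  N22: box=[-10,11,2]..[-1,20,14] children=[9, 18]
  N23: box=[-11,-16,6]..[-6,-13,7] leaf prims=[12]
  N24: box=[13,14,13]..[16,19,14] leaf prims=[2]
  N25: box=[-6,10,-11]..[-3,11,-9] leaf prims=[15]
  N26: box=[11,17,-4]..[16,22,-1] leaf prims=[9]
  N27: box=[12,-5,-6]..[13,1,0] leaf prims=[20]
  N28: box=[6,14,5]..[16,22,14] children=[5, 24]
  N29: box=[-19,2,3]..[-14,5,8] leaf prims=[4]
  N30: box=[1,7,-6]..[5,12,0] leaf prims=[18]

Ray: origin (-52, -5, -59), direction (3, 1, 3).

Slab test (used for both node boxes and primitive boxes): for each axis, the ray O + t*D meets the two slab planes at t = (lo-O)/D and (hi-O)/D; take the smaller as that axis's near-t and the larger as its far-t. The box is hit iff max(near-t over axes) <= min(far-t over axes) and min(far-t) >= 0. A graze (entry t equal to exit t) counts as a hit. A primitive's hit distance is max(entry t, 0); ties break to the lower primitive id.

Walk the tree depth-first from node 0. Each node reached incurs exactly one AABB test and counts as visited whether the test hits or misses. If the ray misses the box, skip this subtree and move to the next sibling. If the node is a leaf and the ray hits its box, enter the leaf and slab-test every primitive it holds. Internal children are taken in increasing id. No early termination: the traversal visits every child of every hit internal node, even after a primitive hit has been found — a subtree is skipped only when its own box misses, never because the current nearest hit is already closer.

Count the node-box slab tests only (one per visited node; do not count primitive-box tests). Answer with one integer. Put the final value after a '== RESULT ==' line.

Walk:
N0 x:[32/3,24] y:[-15,27] z:[13,74/3] -> hit [13,24], descend [4, 6, 15, 16]
  N4 x:[14,68/3] y:[10,27] z:[55/3,73/3] -> hit [55/3,68/3], descend [12, 22, 26, 28]
    N12 x:[16,18] y:[10,14] z:[58/3,59/3] -> miss, prune
    N22 x:[14,17] y:[16,25] z:[61/3,73/3] -> miss, prune
    N26 x:[21,68/3] y:[22,27] z:[55/3,58/3] -> miss, prune
    N28 x:[58/3,68/3] y:[19,27] z:[64/3,73/3] -> hit [64/3,68/3], descend [5, 24]
      N5 x:[58/3,61/3] y:[22,27] z:[64/3,23] -> miss, prune
      N24 x:[65/3,68/3] y:[19,24] z:[24,73/3] -> miss, prune
  N6 x:[15,24] y:[-15,14] z:[13,74/3] -> miss, prune
  N15 x:[15,61/3] y:[12,21] z:[41/3,59/3] -> hit [15,59/3], descend [11, 13, 14, 21]
    N11 x:[19,61/3] y:[17,20] z:[43/3,46/3] -> miss, prune
    N13 x:[46/3,19] y:[12,17] z:[16,59/3] -> hit [16,17], descend [25, 30]
      N25 x:[46/3,49/3] y:[15,16] z:[16,50/3] -> hit [16,16] leaf, test {P15@t=16}
      N30 x:[53/3,19] y:[12,17] z:[53/3,59/3] -> miss, prune
    N14 x:[15,16] y:[14,18] z:[16,49/3] -> hit [16,16] leaf, test {P7@t=16}
    N21 x:[59/3,20] y:[16,21] z:[41/3,14] -> miss, prune
  N16 x:[32/3,16] y:[-11,10] z:[18,73/3] -> miss, prune

Visited [0, 4, 12, 22, 26, 28, 5, 24, 6, 15, 11, 13, 25, 30, 14, 21, 16]. Tests: 17 box, 2 leaf. Nearest: P7.

== RESULT ==
17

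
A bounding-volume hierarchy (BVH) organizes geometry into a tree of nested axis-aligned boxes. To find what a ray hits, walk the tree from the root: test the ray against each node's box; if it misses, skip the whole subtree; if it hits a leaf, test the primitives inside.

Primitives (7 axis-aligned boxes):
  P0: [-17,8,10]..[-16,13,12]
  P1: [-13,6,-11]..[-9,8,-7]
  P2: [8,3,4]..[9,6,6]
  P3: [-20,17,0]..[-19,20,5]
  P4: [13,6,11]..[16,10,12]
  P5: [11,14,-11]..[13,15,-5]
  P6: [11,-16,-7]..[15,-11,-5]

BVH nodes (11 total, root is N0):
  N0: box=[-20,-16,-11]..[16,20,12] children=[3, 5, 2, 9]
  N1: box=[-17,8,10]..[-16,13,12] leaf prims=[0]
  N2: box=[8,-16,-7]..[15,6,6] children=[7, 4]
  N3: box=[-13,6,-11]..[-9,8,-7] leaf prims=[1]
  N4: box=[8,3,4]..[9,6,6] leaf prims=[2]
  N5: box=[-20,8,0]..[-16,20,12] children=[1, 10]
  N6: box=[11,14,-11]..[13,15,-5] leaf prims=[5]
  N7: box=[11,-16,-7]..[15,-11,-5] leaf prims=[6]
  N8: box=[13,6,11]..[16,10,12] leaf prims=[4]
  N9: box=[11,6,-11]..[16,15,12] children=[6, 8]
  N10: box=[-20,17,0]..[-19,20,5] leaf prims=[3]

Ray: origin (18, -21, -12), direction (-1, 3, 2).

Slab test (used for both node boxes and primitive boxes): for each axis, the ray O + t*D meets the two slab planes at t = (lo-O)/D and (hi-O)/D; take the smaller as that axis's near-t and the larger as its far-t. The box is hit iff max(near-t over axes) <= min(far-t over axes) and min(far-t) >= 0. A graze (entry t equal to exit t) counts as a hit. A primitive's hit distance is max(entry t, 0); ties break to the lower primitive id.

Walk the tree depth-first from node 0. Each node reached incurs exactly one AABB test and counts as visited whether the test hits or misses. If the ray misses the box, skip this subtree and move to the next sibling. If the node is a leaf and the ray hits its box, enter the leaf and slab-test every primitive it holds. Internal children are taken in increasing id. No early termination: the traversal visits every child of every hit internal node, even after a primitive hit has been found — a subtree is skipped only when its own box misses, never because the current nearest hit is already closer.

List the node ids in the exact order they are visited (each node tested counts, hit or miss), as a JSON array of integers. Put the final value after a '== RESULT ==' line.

Walk:
N0 x:[2,38] y:[5/3,41/3] z:[1/2,12] -> hit [2,12], descend [2, 3, 5, 9]
  N2 x:[3,10] y:[5/3,9] z:[5/2,9] -> hit [3,9], descend [4, 7]
    N4 x:[9,10] y:[8,9] z:[8,9] -> hit [9,9] leaf, test {P2@t=9}
    N7 x:[3,7] y:[5/3,10/3] z:[5/2,7/2] -> hit [3,10/3] leaf, test {P6@t=3}
  N3 x:[27,31] y:[9,29/3] z:[1/2,5/2] -> miss, prune
  N5 x:[34,38] y:[29/3,41/3] z:[6,12] -> miss, prune
  N9 x:[2,7] y:[9,12] z:[1/2,12] -> miss, prune

Summary -> nodes [0, 2, 4, 7, 3, 5, 9]; box-tests=7; leaf-entries=2; first=P6

== RESULT ==
[0, 2, 4, 7, 3, 5, 9]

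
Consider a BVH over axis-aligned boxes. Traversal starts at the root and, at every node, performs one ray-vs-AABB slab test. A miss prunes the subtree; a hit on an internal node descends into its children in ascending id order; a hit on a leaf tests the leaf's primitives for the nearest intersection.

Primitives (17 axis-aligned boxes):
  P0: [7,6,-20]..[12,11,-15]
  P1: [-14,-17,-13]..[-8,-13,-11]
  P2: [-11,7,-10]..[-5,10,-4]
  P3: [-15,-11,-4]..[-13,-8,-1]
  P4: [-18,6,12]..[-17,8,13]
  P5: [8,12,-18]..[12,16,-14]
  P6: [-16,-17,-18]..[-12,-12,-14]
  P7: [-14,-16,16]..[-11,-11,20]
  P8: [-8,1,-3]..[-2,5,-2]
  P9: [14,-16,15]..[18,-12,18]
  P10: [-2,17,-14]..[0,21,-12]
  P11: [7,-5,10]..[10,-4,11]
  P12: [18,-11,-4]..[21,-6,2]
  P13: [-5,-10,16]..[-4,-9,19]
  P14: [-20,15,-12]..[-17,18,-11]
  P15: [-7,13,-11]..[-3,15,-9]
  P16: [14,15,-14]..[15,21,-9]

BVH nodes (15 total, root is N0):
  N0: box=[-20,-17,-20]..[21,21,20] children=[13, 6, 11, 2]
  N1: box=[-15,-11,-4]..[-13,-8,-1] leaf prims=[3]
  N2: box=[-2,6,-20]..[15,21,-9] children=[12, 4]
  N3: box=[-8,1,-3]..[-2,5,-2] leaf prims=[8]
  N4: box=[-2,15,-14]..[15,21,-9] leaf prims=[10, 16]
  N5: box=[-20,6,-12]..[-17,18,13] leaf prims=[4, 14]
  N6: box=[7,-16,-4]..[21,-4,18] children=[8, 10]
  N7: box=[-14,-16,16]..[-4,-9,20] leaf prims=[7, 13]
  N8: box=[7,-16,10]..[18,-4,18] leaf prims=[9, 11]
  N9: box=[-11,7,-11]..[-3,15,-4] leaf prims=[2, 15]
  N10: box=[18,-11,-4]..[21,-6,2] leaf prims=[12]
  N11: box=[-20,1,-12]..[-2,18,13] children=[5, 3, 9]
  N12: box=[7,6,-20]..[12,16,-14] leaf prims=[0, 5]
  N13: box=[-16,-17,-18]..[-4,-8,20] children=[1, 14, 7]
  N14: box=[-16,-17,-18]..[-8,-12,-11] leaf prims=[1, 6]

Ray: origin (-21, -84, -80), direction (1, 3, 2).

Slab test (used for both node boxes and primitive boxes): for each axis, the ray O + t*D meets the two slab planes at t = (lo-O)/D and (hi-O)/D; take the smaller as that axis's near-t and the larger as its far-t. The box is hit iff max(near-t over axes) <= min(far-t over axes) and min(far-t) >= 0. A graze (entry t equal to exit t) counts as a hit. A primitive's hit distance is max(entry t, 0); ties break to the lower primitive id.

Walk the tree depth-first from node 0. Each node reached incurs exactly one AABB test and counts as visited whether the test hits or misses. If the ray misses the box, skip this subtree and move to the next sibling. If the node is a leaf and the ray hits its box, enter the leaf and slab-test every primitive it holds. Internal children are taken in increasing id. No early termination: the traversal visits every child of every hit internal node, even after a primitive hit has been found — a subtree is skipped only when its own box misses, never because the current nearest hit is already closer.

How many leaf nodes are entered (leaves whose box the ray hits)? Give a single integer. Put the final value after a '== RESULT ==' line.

Walk:
N0 x:[1,42] y:[67/3,35] z:[30,50] -> hit [30,35], descend [2, 6, 11, 13]
  N2 x:[19,36] y:[30,35] z:[30,71/2] -> hit [30,35], descend [4, 12]
    N4 x:[19,36] y:[33,35] z:[33,71/2] -> hit [33,35] leaf, test {P10(miss), P16@t=35}
    N12 x:[28,33] y:[30,100/3] z:[30,33] -> hit [30,33] leaf, test {P0@t=30, P5@t=32}
  N6 x:[28,42] y:[68/3,80/3] z:[38,49] -> miss, prune
  N11 x:[1,19] y:[85/3,34] z:[34,93/2] -> miss, prune
  N13 x:[5,17] y:[67/3,76/3] z:[31,50] -> miss, prune

order=[0, 2, 4, 12, 6, 11, 13]  |boxes|=7  |leaves|=2  hit=P0

== RESULT ==
2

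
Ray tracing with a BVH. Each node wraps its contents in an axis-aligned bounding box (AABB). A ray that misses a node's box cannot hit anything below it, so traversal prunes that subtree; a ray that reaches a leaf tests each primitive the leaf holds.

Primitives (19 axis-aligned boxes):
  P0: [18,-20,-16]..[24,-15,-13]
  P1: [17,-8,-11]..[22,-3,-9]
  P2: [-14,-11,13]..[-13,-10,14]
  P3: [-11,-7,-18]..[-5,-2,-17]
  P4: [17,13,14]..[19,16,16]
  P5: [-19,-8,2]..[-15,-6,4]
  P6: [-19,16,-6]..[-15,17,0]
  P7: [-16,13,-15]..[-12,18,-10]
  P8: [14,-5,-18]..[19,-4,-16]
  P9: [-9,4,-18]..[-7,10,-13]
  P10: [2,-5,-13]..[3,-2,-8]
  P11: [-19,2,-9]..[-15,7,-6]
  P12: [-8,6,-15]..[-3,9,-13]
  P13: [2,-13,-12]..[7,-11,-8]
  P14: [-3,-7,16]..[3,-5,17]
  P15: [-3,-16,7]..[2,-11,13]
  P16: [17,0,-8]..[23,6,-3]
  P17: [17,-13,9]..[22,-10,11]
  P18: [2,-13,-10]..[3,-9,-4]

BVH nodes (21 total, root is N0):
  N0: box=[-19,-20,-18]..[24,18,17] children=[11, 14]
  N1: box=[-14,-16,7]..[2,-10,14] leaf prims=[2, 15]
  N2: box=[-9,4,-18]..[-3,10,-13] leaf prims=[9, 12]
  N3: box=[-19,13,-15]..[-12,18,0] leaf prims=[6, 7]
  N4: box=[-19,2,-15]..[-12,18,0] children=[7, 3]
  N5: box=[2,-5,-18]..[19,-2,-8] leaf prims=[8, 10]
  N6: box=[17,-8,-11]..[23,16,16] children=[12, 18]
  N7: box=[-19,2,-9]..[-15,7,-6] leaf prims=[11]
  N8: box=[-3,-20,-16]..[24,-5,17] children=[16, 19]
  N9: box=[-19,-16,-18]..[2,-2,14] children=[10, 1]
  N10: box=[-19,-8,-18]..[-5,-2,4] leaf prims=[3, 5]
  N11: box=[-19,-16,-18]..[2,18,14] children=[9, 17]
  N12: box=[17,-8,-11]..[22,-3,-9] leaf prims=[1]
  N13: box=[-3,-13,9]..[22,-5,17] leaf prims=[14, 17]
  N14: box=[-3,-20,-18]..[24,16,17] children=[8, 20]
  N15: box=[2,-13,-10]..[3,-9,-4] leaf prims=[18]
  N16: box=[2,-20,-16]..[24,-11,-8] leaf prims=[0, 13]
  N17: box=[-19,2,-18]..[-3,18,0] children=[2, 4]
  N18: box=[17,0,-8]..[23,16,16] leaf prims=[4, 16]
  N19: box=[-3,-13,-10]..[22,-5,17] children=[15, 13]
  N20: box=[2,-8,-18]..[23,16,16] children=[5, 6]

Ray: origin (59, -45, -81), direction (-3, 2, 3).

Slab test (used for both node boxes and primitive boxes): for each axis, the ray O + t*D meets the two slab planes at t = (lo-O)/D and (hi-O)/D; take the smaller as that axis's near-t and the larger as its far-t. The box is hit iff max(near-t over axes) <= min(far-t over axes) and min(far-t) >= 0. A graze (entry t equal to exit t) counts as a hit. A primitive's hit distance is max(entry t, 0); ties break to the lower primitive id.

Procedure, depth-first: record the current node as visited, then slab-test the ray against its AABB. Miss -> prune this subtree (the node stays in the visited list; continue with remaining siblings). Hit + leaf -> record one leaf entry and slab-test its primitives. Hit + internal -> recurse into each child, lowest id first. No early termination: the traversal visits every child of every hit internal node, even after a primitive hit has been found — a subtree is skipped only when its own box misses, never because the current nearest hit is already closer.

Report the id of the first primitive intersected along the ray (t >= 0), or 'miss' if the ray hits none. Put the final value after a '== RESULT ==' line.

Traverse from the root:
N0 x:[35/3,26] y:[25/2,63/2] z:[21,98/3] -> hit [21,26], descend [11, 14]
  N11 x:[19,26] y:[29/2,63/2] z:[21,95/3] -> hit [21,26], descend [9, 17]
    N9 x:[19,26] y:[29/2,43/2] z:[21,95/3] -> hit [21,43/2], descend [1, 10]
      N1 x:[19,73/3] y:[29/2,35/2] z:[88/3,95/3] -> miss, prune
      N10 x:[64/3,26] y:[37/2,43/2] z:[21,85/3] -> hit [64/3,43/2] leaf, test {P3@t=64/3, P5(miss)}
    N17 x:[62/3,26] y:[47/2,63/2] z:[21,27] -> hit [47/2,26], descend [2, 4]
      N2 x:[62/3,68/3] y:[49/2,55/2] z:[21,68/3] -> miss, prune
      N4 x:[71/3,26] y:[47/2,63/2] z:[22,27] -> hit [71/3,26], descend [3, 7]
        N3 x:[71/3,26] y:[29,63/2] z:[22,27] -> miss, prune
        N7 x:[74/3,26] y:[47/2,26] z:[24,25] -> hit [74/3,25] leaf, test {P11@t=74/3}
  N14 x:[35/3,62/3] y:[25/2,61/2] z:[21,98/3] -> miss, prune

Visited [0, 11, 9, 1, 10, 17, 2, 4, 3, 7, 14]. Tests: 11 box, 2 leaf. Nearest: P3.

== RESULT ==
3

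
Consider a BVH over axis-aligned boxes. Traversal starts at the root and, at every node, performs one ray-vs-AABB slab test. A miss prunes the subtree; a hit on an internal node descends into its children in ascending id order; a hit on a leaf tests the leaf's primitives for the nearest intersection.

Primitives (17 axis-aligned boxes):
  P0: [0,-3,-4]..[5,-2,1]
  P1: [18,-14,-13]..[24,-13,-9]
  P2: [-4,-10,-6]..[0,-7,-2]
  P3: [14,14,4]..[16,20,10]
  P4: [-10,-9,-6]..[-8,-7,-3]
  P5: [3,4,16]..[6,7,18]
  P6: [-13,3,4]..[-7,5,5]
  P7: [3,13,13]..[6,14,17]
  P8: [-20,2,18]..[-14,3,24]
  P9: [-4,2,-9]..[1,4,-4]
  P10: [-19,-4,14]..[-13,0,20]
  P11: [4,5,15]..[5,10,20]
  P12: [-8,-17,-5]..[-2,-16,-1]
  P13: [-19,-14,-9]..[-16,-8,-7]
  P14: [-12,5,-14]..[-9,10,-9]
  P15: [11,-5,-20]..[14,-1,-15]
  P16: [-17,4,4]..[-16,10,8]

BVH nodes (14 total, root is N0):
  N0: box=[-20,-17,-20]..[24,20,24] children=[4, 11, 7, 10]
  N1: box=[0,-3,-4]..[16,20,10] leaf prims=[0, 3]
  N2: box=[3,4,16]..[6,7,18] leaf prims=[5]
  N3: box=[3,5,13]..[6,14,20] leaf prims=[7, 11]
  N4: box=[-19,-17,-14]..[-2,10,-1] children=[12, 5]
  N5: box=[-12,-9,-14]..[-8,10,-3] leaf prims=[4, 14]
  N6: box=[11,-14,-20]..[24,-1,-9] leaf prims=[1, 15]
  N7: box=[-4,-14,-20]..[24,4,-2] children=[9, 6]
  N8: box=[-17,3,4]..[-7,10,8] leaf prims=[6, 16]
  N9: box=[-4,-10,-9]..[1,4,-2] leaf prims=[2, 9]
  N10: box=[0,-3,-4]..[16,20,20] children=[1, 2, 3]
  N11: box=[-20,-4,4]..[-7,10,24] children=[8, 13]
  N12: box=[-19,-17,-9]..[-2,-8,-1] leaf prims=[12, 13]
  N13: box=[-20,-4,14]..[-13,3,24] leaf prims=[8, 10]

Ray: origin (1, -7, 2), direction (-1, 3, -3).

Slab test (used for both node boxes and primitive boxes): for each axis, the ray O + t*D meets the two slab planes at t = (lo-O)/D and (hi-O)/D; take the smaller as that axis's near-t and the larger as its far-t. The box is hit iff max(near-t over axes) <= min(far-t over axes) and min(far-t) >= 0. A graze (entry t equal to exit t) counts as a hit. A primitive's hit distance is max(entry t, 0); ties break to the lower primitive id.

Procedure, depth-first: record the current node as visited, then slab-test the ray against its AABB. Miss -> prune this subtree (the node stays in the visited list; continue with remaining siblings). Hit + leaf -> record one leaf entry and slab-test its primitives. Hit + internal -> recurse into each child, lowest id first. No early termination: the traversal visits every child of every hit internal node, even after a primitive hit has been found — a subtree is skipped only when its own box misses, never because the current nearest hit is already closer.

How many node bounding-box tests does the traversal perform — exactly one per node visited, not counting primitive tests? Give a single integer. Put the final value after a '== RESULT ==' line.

Traverse from the root:
N0 x:[-23,21] y:[-10/3,9] z:[-22/3,22/3] -> hit [-10/3,22/3], descend [4, 7, 10, 11]
  N4 x:[3,20] y:[-10/3,17/3] z:[1,16/3] -> hit [3,16/3], descend [5, 12]
    N5 x:[9,13] y:[-2/3,17/3] z:[5/3,16/3] -> miss, prune
    N12 x:[3,20] y:[-10/3,-1/3] z:[1,11/3] -> miss, prune
  N7 x:[-23,5] y:[-7/3,11/3] z:[4/3,22/3] -> hit [4/3,11/3], descend [6, 9]
    N6 x:[-23,-10] y:[-7/3,2] z:[11/3,22/3] -> miss, prune
    N9 x:[0,5] y:[-1,11/3] z:[4/3,11/3] -> hit [4/3,11/3] leaf, test {P2(miss), P9@t=3}
  N10 x:[-15,1] y:[4/3,9] z:[-6,2] -> miss, prune
  N11 x:[8,21] y:[1,17/3] z:[-22/3,-2/3] -> miss, prune

Visited [0, 4, 5, 12, 7, 6, 9, 10, 11]. Tests: 9 box, 1 leaf. Nearest: P9.

== RESULT ==
9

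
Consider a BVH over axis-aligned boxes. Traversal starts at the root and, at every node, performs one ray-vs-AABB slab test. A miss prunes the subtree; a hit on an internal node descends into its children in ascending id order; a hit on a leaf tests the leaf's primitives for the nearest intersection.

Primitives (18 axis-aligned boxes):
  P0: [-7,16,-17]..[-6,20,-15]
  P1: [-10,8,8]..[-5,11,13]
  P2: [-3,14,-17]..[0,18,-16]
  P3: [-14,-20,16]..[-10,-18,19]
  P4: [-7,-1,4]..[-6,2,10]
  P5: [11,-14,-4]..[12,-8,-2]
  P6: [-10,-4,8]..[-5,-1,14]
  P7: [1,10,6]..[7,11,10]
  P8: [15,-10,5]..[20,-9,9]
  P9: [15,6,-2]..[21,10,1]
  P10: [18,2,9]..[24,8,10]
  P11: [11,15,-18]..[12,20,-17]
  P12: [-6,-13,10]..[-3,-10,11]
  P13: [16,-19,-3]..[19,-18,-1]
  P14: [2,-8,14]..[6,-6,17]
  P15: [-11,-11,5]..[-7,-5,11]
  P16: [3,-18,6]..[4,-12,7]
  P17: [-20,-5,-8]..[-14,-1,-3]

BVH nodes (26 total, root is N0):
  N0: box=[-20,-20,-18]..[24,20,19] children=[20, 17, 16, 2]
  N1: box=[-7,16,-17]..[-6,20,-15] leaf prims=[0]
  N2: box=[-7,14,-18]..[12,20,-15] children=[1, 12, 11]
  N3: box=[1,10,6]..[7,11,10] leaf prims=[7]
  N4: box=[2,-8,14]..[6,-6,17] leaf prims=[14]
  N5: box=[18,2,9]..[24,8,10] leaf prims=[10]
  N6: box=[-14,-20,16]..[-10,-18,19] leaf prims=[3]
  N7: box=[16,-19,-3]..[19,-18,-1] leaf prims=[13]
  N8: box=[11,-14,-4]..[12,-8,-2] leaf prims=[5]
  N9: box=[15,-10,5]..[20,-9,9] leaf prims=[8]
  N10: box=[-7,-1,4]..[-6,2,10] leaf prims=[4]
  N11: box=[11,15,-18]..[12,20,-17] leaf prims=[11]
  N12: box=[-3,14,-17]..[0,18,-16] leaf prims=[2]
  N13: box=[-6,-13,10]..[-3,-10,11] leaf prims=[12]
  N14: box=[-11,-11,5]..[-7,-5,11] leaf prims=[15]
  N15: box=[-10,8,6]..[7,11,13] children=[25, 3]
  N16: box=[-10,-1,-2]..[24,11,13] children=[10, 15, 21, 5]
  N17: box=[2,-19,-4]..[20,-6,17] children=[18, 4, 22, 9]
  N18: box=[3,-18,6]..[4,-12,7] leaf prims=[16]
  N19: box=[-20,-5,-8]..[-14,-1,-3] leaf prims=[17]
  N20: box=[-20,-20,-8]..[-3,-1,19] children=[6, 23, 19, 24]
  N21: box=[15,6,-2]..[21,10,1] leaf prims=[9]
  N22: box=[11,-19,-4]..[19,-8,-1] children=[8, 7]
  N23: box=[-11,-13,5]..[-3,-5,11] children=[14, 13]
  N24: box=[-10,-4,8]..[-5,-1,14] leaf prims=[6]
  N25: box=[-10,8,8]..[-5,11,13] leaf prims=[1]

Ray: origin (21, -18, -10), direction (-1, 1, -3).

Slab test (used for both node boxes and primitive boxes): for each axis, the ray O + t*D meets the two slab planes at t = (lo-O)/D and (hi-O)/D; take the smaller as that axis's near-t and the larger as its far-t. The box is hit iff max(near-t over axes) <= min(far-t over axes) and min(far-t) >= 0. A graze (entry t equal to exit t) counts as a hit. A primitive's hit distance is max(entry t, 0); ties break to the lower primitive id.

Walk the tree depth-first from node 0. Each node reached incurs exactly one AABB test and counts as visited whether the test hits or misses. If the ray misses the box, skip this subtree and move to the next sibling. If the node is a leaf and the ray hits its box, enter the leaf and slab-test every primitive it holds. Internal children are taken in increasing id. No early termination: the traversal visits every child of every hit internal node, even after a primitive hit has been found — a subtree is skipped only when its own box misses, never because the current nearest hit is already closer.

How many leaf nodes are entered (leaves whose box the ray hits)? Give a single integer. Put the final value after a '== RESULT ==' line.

Trace the traversal:
N0 x:[-3,41] y:[-2,38] z:[-29/3,8/3] -> hit [-2,8/3], descend [2, 16, 17, 20]
  N2 x:[9,28] y:[32,38] z:[5/3,8/3] -> miss, prune
  N16 x:[-3,31] y:[17,29] z:[-23/3,-8/3] -> miss, prune
  N17 x:[1,19] y:[-1,12] z:[-9,-2] -> miss, prune
  N20 x:[24,41] y:[-2,17] z:[-29/3,-2/3] -> miss, prune

Visited [0, 2, 16, 17, 20]. Tests: 5 box, 0 leaf. Nearest: miss.

== RESULT ==
0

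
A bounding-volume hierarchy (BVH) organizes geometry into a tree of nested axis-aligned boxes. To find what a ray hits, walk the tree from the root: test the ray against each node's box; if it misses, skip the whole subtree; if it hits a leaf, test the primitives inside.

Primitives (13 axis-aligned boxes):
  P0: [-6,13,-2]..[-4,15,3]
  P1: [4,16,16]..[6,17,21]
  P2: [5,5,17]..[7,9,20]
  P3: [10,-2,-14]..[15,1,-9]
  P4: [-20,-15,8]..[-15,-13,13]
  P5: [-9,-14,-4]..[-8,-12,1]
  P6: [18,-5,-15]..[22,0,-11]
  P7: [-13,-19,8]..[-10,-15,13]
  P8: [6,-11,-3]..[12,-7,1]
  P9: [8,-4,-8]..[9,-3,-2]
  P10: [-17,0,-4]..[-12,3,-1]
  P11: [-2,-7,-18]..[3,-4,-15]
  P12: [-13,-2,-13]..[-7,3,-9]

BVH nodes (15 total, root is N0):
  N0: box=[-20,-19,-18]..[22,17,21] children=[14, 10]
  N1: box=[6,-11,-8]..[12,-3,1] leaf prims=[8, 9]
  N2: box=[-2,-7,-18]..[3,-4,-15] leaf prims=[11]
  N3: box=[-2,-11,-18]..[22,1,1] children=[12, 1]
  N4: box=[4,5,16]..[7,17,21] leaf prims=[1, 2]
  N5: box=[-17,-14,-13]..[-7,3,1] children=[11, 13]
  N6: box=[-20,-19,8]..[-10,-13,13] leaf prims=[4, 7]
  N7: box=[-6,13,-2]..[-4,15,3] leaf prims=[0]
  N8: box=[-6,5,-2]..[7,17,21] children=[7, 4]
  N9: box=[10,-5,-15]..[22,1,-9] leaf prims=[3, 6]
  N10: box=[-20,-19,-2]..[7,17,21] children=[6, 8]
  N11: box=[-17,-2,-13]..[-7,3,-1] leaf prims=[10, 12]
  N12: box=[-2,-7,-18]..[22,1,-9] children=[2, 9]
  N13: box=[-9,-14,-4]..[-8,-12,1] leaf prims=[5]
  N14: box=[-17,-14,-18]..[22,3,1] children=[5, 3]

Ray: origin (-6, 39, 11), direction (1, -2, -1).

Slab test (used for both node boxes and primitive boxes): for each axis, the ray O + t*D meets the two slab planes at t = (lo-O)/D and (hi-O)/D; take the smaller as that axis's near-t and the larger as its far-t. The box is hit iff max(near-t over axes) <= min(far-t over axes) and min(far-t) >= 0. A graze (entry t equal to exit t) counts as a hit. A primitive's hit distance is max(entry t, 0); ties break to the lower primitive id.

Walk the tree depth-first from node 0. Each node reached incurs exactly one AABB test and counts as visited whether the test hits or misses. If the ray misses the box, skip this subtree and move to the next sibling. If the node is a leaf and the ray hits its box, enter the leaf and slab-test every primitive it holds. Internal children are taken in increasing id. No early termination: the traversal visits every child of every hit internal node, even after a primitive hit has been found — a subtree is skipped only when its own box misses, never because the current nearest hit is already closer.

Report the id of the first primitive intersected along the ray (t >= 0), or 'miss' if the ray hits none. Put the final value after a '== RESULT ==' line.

Traverse from the root:
N0 x:[-14,28] y:[11,29] z:[-10,29] -> hit [11,28], descend [10, 14]
  N10 x:[-14,13] y:[11,29] z:[-10,13] -> hit [11,13], descend [6, 8]
    N6 x:[-14,-4] y:[26,29] z:[-2,3] -> miss, prune
    N8 x:[0,13] y:[11,17] z:[-10,13] -> hit [11,13], descend [4, 7]
      N4 x:[10,13] y:[11,17] z:[-10,-5] -> miss, prune
      N7 x:[0,2] y:[12,13] z:[8,13] -> miss, prune
  N14 x:[-11,28] y:[18,53/2] z:[10,29] -> hit [18,53/2], descend [3, 5]
    N3 x:[4,28] y:[19,25] z:[10,29] -> hit [19,25], descend [1, 12]
      N1 x:[12,18] y:[21,25] z:[10,19] -> miss, prune
      N12 x:[4,28] y:[19,23] z:[20,29] -> hit [20,23], descend [2, 9]
        N2 x:[4,9] y:[43/2,23] z:[26,29] -> miss, prune
        N9 x:[16,28] y:[19,22] z:[20,26] -> hit [20,22] leaf, test {P3@t=20, P6(miss)}
    N5 x:[-11,-1] y:[18,53/2] z:[10,24] -> miss, prune

order=[0, 10, 6, 8, 4, 7, 14, 3, 1, 12, 2, 9, 5]  |boxes|=13  |leaves|=1  hit=P3

== RESULT ==
3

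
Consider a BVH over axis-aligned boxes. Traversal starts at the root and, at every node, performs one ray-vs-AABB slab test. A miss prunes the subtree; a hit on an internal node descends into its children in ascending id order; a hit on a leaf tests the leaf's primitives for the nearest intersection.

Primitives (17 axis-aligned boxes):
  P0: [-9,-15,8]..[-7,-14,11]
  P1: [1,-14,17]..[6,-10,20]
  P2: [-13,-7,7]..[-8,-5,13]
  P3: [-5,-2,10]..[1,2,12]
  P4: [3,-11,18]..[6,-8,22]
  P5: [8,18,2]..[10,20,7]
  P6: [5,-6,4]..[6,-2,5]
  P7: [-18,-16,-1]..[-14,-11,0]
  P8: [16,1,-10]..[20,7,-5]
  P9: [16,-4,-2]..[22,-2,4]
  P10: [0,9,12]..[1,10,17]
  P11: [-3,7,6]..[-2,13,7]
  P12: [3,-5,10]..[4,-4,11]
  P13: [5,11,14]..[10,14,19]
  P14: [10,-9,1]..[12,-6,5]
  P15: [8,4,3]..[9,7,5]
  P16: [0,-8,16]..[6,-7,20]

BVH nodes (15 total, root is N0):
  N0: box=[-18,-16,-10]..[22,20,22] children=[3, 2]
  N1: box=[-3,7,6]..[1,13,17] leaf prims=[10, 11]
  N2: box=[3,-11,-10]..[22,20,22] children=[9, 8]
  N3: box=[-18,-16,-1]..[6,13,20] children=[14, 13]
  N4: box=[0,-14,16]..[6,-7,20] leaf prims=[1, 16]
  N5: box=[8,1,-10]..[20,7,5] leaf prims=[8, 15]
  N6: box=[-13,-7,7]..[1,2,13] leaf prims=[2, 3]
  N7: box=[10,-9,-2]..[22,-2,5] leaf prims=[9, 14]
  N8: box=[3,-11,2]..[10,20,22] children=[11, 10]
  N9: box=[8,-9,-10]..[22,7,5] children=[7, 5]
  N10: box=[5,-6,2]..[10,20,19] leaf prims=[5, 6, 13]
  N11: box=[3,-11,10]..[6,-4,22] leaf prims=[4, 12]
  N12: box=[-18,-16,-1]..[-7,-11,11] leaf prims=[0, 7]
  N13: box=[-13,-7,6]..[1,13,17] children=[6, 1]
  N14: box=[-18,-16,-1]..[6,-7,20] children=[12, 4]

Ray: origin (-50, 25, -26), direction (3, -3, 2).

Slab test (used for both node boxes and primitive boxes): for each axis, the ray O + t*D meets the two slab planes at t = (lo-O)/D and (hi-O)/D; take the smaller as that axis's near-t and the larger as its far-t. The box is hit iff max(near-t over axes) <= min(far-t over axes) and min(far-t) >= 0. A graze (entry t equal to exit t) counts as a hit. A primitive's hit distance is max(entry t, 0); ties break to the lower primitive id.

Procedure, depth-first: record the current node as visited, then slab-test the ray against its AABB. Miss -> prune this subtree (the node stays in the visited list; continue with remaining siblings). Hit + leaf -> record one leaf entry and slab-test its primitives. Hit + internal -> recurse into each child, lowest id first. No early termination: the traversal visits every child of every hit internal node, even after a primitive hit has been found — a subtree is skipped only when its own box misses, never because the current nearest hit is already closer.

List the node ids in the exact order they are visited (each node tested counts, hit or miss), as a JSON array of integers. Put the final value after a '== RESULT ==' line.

Walk:
N0 x:[32/3,24] y:[5/3,41/3] z:[8,24] -> hit [32/3,41/3], descend [2, 3]
  N2 x:[53/3,24] y:[5/3,12] z:[8,24] -> miss, prune
  N3 x:[32/3,56/3] y:[4,41/3] z:[25/2,23] -> hit [25/2,41/3], descend [13, 14]
    N13 x:[37/3,17] y:[4,32/3] z:[16,43/2] -> miss, prune
    N14 x:[32/3,56/3] y:[32/3,41/3] z:[25/2,23] -> hit [25/2,41/3], descend [4, 12]
      N4 x:[50/3,56/3] y:[32/3,13] z:[21,23] -> miss, prune
      N12 x:[32/3,43/3] y:[12,41/3] z:[25/2,37/2] -> hit [25/2,41/3] leaf, test {P0(miss), P7(miss)}

Summary -> nodes [0, 2, 3, 13, 14, 4, 12]; box-tests=7; leaf-entries=1; first=miss

== RESULT ==
[0, 2, 3, 13, 14, 4, 12]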